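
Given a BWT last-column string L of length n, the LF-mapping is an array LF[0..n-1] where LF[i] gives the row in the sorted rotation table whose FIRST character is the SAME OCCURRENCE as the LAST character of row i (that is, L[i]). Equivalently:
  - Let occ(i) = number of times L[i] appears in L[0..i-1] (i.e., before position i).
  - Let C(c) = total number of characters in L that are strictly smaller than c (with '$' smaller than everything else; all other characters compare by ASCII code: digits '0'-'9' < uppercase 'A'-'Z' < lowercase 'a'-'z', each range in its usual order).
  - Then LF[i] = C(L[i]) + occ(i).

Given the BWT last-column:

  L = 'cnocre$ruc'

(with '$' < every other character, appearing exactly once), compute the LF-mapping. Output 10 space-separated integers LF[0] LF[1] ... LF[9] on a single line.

Char counts: '$':1, 'c':3, 'e':1, 'n':1, 'o':1, 'r':2, 'u':1
C (first-col start): C('$')=0, C('c')=1, C('e')=4, C('n')=5, C('o')=6, C('r')=7, C('u')=9
L[0]='c': occ=0, LF[0]=C('c')+0=1+0=1
L[1]='n': occ=0, LF[1]=C('n')+0=5+0=5
L[2]='o': occ=0, LF[2]=C('o')+0=6+0=6
L[3]='c': occ=1, LF[3]=C('c')+1=1+1=2
L[4]='r': occ=0, LF[4]=C('r')+0=7+0=7
L[5]='e': occ=0, LF[5]=C('e')+0=4+0=4
L[6]='$': occ=0, LF[6]=C('$')+0=0+0=0
L[7]='r': occ=1, LF[7]=C('r')+1=7+1=8
L[8]='u': occ=0, LF[8]=C('u')+0=9+0=9
L[9]='c': occ=2, LF[9]=C('c')+2=1+2=3

Answer: 1 5 6 2 7 4 0 8 9 3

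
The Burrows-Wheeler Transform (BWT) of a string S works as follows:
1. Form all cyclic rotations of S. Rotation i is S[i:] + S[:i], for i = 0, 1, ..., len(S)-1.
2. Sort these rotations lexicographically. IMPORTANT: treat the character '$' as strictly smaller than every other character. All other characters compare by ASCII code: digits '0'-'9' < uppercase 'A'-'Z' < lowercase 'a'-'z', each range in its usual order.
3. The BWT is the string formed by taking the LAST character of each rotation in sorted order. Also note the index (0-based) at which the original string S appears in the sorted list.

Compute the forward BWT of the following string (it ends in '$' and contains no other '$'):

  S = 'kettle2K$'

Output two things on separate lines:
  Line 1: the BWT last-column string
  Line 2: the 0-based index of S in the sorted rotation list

Answer: Ke2lk$tte
5

Derivation:
All 9 rotations (rotation i = S[i:]+S[:i]):
  rot[0] = kettle2K$
  rot[1] = ettle2K$k
  rot[2] = ttle2K$ke
  rot[3] = tle2K$ket
  rot[4] = le2K$kett
  rot[5] = e2K$kettl
  rot[6] = 2K$kettle
  rot[7] = K$kettle2
  rot[8] = $kettle2K
Sorted (with $ < everything):
  sorted[0] = $kettle2K  (last char: 'K')
  sorted[1] = 2K$kettle  (last char: 'e')
  sorted[2] = K$kettle2  (last char: '2')
  sorted[3] = e2K$kettl  (last char: 'l')
  sorted[4] = ettle2K$k  (last char: 'k')
  sorted[5] = kettle2K$  (last char: '$')
  sorted[6] = le2K$kett  (last char: 't')
  sorted[7] = tle2K$ket  (last char: 't')
  sorted[8] = ttle2K$ke  (last char: 'e')
Last column: Ke2lk$tte
Original string S is at sorted index 5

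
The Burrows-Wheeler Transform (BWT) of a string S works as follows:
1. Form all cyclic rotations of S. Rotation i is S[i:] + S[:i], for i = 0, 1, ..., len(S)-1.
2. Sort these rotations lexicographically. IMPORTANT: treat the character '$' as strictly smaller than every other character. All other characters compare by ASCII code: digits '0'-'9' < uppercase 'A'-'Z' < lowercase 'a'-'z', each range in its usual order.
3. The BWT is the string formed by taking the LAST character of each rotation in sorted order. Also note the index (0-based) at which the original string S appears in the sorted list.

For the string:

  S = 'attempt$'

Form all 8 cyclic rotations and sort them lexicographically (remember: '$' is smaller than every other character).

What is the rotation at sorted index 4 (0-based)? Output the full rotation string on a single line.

Answer: pt$attem

Derivation:
All 8 rotations (rotation i = S[i:]+S[:i]):
  rot[0] = attempt$
  rot[1] = ttempt$a
  rot[2] = tempt$at
  rot[3] = empt$att
  rot[4] = mpt$atte
  rot[5] = pt$attem
  rot[6] = t$attemp
  rot[7] = $attempt
Sorted (with $ < everything):
  sorted[0] = $attempt
  sorted[1] = attempt$
  sorted[2] = empt$att
  sorted[3] = mpt$atte
  sorted[4] = pt$attem
  sorted[5] = t$attemp
  sorted[6] = tempt$at
  sorted[7] = ttempt$a
sorted[4] = pt$attem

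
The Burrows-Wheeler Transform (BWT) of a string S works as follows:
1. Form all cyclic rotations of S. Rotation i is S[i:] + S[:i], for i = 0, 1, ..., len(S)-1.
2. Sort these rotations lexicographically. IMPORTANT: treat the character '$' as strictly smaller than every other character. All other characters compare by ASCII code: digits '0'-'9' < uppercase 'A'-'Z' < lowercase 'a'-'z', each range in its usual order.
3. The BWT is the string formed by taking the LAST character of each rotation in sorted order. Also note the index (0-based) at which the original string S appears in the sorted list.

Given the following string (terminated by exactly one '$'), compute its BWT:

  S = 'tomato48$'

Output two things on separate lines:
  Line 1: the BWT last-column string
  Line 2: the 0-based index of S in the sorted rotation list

All 9 rotations (rotation i = S[i:]+S[:i]):
  rot[0] = tomato48$
  rot[1] = omato48$t
  rot[2] = mato48$to
  rot[3] = ato48$tom
  rot[4] = to48$toma
  rot[5] = o48$tomat
  rot[6] = 48$tomato
  rot[7] = 8$tomato4
  rot[8] = $tomato48
Sorted (with $ < everything):
  sorted[0] = $tomato48  (last char: '8')
  sorted[1] = 48$tomato  (last char: 'o')
  sorted[2] = 8$tomato4  (last char: '4')
  sorted[3] = ato48$tom  (last char: 'm')
  sorted[4] = mato48$to  (last char: 'o')
  sorted[5] = o48$tomat  (last char: 't')
  sorted[6] = omato48$t  (last char: 't')
  sorted[7] = to48$toma  (last char: 'a')
  sorted[8] = tomato48$  (last char: '$')
Last column: 8o4motta$
Original string S is at sorted index 8

Answer: 8o4motta$
8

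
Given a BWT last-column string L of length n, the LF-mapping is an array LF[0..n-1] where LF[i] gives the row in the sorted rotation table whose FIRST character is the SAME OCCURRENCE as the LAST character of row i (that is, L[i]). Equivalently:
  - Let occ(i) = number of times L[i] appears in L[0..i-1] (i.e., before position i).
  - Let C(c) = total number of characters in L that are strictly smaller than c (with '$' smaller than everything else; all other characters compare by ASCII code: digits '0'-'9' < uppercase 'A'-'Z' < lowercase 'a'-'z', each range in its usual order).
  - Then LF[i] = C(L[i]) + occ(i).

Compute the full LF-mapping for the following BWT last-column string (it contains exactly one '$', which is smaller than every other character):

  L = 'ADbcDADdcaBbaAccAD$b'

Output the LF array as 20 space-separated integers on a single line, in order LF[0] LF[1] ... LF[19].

Answer: 1 6 12 15 7 2 8 19 16 10 5 13 11 3 17 18 4 9 0 14

Derivation:
Char counts: '$':1, 'A':4, 'B':1, 'D':4, 'a':2, 'b':3, 'c':4, 'd':1
C (first-col start): C('$')=0, C('A')=1, C('B')=5, C('D')=6, C('a')=10, C('b')=12, C('c')=15, C('d')=19
L[0]='A': occ=0, LF[0]=C('A')+0=1+0=1
L[1]='D': occ=0, LF[1]=C('D')+0=6+0=6
L[2]='b': occ=0, LF[2]=C('b')+0=12+0=12
L[3]='c': occ=0, LF[3]=C('c')+0=15+0=15
L[4]='D': occ=1, LF[4]=C('D')+1=6+1=7
L[5]='A': occ=1, LF[5]=C('A')+1=1+1=2
L[6]='D': occ=2, LF[6]=C('D')+2=6+2=8
L[7]='d': occ=0, LF[7]=C('d')+0=19+0=19
L[8]='c': occ=1, LF[8]=C('c')+1=15+1=16
L[9]='a': occ=0, LF[9]=C('a')+0=10+0=10
L[10]='B': occ=0, LF[10]=C('B')+0=5+0=5
L[11]='b': occ=1, LF[11]=C('b')+1=12+1=13
L[12]='a': occ=1, LF[12]=C('a')+1=10+1=11
L[13]='A': occ=2, LF[13]=C('A')+2=1+2=3
L[14]='c': occ=2, LF[14]=C('c')+2=15+2=17
L[15]='c': occ=3, LF[15]=C('c')+3=15+3=18
L[16]='A': occ=3, LF[16]=C('A')+3=1+3=4
L[17]='D': occ=3, LF[17]=C('D')+3=6+3=9
L[18]='$': occ=0, LF[18]=C('$')+0=0+0=0
L[19]='b': occ=2, LF[19]=C('b')+2=12+2=14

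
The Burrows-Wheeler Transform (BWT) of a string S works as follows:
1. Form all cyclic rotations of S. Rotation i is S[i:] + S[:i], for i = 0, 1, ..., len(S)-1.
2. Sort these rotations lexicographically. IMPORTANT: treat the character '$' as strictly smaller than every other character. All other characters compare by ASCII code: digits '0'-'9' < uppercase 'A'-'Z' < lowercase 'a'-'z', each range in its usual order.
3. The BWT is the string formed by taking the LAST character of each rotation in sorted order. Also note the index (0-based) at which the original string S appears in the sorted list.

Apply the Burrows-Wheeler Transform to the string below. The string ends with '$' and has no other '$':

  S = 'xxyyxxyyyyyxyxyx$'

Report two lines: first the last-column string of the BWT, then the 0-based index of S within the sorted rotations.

Answer: xy$yyyxxxyxyxyyyx
2

Derivation:
All 17 rotations (rotation i = S[i:]+S[:i]):
  rot[0] = xxyyxxyyyyyxyxyx$
  rot[1] = xyyxxyyyyyxyxyx$x
  rot[2] = yyxxyyyyyxyxyx$xx
  rot[3] = yxxyyyyyxyxyx$xxy
  rot[4] = xxyyyyyxyxyx$xxyy
  rot[5] = xyyyyyxyxyx$xxyyx
  rot[6] = yyyyyxyxyx$xxyyxx
  rot[7] = yyyyxyxyx$xxyyxxy
  rot[8] = yyyxyxyx$xxyyxxyy
  rot[9] = yyxyxyx$xxyyxxyyy
  rot[10] = yxyxyx$xxyyxxyyyy
  rot[11] = xyxyx$xxyyxxyyyyy
  rot[12] = yxyx$xxyyxxyyyyyx
  rot[13] = xyx$xxyyxxyyyyyxy
  rot[14] = yx$xxyyxxyyyyyxyx
  rot[15] = x$xxyyxxyyyyyxyxy
  rot[16] = $xxyyxxyyyyyxyxyx
Sorted (with $ < everything):
  sorted[0] = $xxyyxxyyyyyxyxyx  (last char: 'x')
  sorted[1] = x$xxyyxxyyyyyxyxy  (last char: 'y')
  sorted[2] = xxyyxxyyyyyxyxyx$  (last char: '$')
  sorted[3] = xxyyyyyxyxyx$xxyy  (last char: 'y')
  sorted[4] = xyx$xxyyxxyyyyyxy  (last char: 'y')
  sorted[5] = xyxyx$xxyyxxyyyyy  (last char: 'y')
  sorted[6] = xyyxxyyyyyxyxyx$x  (last char: 'x')
  sorted[7] = xyyyyyxyxyx$xxyyx  (last char: 'x')
  sorted[8] = yx$xxyyxxyyyyyxyx  (last char: 'x')
  sorted[9] = yxxyyyyyxyxyx$xxy  (last char: 'y')
  sorted[10] = yxyx$xxyyxxyyyyyx  (last char: 'x')
  sorted[11] = yxyxyx$xxyyxxyyyy  (last char: 'y')
  sorted[12] = yyxxyyyyyxyxyx$xx  (last char: 'x')
  sorted[13] = yyxyxyx$xxyyxxyyy  (last char: 'y')
  sorted[14] = yyyxyxyx$xxyyxxyy  (last char: 'y')
  sorted[15] = yyyyxyxyx$xxyyxxy  (last char: 'y')
  sorted[16] = yyyyyxyxyx$xxyyxx  (last char: 'x')
Last column: xy$yyyxxxyxyxyyyx
Original string S is at sorted index 2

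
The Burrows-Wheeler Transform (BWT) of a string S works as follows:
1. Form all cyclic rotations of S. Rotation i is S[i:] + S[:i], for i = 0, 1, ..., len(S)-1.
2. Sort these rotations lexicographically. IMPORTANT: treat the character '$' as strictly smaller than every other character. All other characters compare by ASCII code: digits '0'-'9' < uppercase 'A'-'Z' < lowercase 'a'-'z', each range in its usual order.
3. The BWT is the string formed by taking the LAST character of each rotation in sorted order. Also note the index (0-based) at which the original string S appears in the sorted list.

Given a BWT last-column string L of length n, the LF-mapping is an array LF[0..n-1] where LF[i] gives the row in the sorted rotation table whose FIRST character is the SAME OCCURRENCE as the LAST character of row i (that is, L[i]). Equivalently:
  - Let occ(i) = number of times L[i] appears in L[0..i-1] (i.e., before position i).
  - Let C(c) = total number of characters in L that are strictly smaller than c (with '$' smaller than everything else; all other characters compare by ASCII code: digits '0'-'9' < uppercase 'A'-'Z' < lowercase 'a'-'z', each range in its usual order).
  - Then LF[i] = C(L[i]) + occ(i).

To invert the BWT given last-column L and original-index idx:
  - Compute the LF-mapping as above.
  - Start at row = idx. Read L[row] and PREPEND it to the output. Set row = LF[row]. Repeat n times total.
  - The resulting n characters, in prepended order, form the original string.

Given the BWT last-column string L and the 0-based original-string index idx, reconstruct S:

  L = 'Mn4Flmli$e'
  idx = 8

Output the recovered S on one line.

LF mapping: 3 9 1 2 6 8 7 5 0 4
Walk LF starting at row 8, prepending L[row]:
  step 1: row=8, L[8]='$', prepend. Next row=LF[8]=0
  step 2: row=0, L[0]='M', prepend. Next row=LF[0]=3
  step 3: row=3, L[3]='F', prepend. Next row=LF[3]=2
  step 4: row=2, L[2]='4', prepend. Next row=LF[2]=1
  step 5: row=1, L[1]='n', prepend. Next row=LF[1]=9
  step 6: row=9, L[9]='e', prepend. Next row=LF[9]=4
  step 7: row=4, L[4]='l', prepend. Next row=LF[4]=6
  step 8: row=6, L[6]='l', prepend. Next row=LF[6]=7
  step 9: row=7, L[7]='i', prepend. Next row=LF[7]=5
  step 10: row=5, L[5]='m', prepend. Next row=LF[5]=8
Reversed output: millen4FM$

Answer: millen4FM$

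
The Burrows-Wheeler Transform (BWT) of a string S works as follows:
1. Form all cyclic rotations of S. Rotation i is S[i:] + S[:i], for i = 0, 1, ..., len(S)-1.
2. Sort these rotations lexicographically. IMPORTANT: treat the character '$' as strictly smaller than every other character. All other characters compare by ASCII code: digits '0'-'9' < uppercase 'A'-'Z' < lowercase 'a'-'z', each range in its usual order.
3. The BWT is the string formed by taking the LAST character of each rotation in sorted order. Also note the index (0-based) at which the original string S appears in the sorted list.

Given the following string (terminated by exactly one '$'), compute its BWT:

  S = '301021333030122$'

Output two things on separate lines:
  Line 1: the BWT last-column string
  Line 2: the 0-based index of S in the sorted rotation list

All 16 rotations (rotation i = S[i:]+S[:i]):
  rot[0] = 301021333030122$
  rot[1] = 01021333030122$3
  rot[2] = 1021333030122$30
  rot[3] = 021333030122$301
  rot[4] = 21333030122$3010
  rot[5] = 1333030122$30102
  rot[6] = 333030122$301021
  rot[7] = 33030122$3010213
  rot[8] = 3030122$30102133
  rot[9] = 030122$301021333
  rot[10] = 30122$3010213330
  rot[11] = 0122$30102133303
  rot[12] = 122$301021333030
  rot[13] = 22$3010213330301
  rot[14] = 2$30102133303012
  rot[15] = $301021333030122
Sorted (with $ < everything):
  sorted[0] = $301021333030122  (last char: '2')
  sorted[1] = 01021333030122$3  (last char: '3')
  sorted[2] = 0122$30102133303  (last char: '3')
  sorted[3] = 021333030122$301  (last char: '1')
  sorted[4] = 030122$301021333  (last char: '3')
  sorted[5] = 1021333030122$30  (last char: '0')
  sorted[6] = 122$301021333030  (last char: '0')
  sorted[7] = 1333030122$30102  (last char: '2')
  sorted[8] = 2$30102133303012  (last char: '2')
  sorted[9] = 21333030122$3010  (last char: '0')
  sorted[10] = 22$3010213330301  (last char: '1')
  sorted[11] = 301021333030122$  (last char: '$')
  sorted[12] = 30122$3010213330  (last char: '0')
  sorted[13] = 3030122$30102133  (last char: '3')
  sorted[14] = 33030122$3010213  (last char: '3')
  sorted[15] = 333030122$301021  (last char: '1')
Last column: 23313002201$0331
Original string S is at sorted index 11

Answer: 23313002201$0331
11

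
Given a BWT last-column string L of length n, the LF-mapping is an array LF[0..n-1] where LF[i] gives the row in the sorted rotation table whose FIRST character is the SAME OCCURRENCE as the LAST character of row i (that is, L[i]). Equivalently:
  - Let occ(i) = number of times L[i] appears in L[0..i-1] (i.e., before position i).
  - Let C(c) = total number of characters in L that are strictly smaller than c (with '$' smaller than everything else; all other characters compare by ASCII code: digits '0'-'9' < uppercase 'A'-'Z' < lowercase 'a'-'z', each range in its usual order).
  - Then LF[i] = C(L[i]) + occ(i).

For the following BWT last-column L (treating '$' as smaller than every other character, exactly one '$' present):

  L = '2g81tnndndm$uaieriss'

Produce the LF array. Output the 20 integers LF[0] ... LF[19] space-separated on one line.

Answer: 2 8 3 1 18 12 13 5 14 6 11 0 19 4 9 7 15 10 16 17

Derivation:
Char counts: '$':1, '1':1, '2':1, '8':1, 'a':1, 'd':2, 'e':1, 'g':1, 'i':2, 'm':1, 'n':3, 'r':1, 's':2, 't':1, 'u':1
C (first-col start): C('$')=0, C('1')=1, C('2')=2, C('8')=3, C('a')=4, C('d')=5, C('e')=7, C('g')=8, C('i')=9, C('m')=11, C('n')=12, C('r')=15, C('s')=16, C('t')=18, C('u')=19
L[0]='2': occ=0, LF[0]=C('2')+0=2+0=2
L[1]='g': occ=0, LF[1]=C('g')+0=8+0=8
L[2]='8': occ=0, LF[2]=C('8')+0=3+0=3
L[3]='1': occ=0, LF[3]=C('1')+0=1+0=1
L[4]='t': occ=0, LF[4]=C('t')+0=18+0=18
L[5]='n': occ=0, LF[5]=C('n')+0=12+0=12
L[6]='n': occ=1, LF[6]=C('n')+1=12+1=13
L[7]='d': occ=0, LF[7]=C('d')+0=5+0=5
L[8]='n': occ=2, LF[8]=C('n')+2=12+2=14
L[9]='d': occ=1, LF[9]=C('d')+1=5+1=6
L[10]='m': occ=0, LF[10]=C('m')+0=11+0=11
L[11]='$': occ=0, LF[11]=C('$')+0=0+0=0
L[12]='u': occ=0, LF[12]=C('u')+0=19+0=19
L[13]='a': occ=0, LF[13]=C('a')+0=4+0=4
L[14]='i': occ=0, LF[14]=C('i')+0=9+0=9
L[15]='e': occ=0, LF[15]=C('e')+0=7+0=7
L[16]='r': occ=0, LF[16]=C('r')+0=15+0=15
L[17]='i': occ=1, LF[17]=C('i')+1=9+1=10
L[18]='s': occ=0, LF[18]=C('s')+0=16+0=16
L[19]='s': occ=1, LF[19]=C('s')+1=16+1=17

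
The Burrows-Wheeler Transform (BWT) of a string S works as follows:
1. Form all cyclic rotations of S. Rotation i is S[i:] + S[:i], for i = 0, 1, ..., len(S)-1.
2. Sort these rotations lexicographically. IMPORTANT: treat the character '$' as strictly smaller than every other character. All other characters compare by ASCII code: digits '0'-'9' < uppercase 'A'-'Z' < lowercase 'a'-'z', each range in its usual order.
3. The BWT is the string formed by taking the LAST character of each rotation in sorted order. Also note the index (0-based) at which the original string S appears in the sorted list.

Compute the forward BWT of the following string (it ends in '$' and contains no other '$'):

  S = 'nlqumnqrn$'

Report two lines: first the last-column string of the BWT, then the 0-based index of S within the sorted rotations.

Answer: nnur$mnlqq
4

Derivation:
All 10 rotations (rotation i = S[i:]+S[:i]):
  rot[0] = nlqumnqrn$
  rot[1] = lqumnqrn$n
  rot[2] = qumnqrn$nl
  rot[3] = umnqrn$nlq
  rot[4] = mnqrn$nlqu
  rot[5] = nqrn$nlqum
  rot[6] = qrn$nlqumn
  rot[7] = rn$nlqumnq
  rot[8] = n$nlqumnqr
  rot[9] = $nlqumnqrn
Sorted (with $ < everything):
  sorted[0] = $nlqumnqrn  (last char: 'n')
  sorted[1] = lqumnqrn$n  (last char: 'n')
  sorted[2] = mnqrn$nlqu  (last char: 'u')
  sorted[3] = n$nlqumnqr  (last char: 'r')
  sorted[4] = nlqumnqrn$  (last char: '$')
  sorted[5] = nqrn$nlqum  (last char: 'm')
  sorted[6] = qrn$nlqumn  (last char: 'n')
  sorted[7] = qumnqrn$nl  (last char: 'l')
  sorted[8] = rn$nlqumnq  (last char: 'q')
  sorted[9] = umnqrn$nlq  (last char: 'q')
Last column: nnur$mnlqq
Original string S is at sorted index 4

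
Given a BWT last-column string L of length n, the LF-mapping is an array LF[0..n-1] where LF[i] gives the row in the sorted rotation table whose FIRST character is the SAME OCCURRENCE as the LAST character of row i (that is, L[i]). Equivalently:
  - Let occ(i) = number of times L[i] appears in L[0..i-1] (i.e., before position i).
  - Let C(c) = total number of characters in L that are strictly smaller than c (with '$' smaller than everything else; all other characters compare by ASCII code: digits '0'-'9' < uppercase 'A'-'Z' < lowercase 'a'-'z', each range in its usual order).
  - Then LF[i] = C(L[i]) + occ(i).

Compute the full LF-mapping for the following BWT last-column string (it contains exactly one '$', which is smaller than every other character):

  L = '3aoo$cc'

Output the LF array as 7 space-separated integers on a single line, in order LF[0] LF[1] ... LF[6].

Answer: 1 2 5 6 0 3 4

Derivation:
Char counts: '$':1, '3':1, 'a':1, 'c':2, 'o':2
C (first-col start): C('$')=0, C('3')=1, C('a')=2, C('c')=3, C('o')=5
L[0]='3': occ=0, LF[0]=C('3')+0=1+0=1
L[1]='a': occ=0, LF[1]=C('a')+0=2+0=2
L[2]='o': occ=0, LF[2]=C('o')+0=5+0=5
L[3]='o': occ=1, LF[3]=C('o')+1=5+1=6
L[4]='$': occ=0, LF[4]=C('$')+0=0+0=0
L[5]='c': occ=0, LF[5]=C('c')+0=3+0=3
L[6]='c': occ=1, LF[6]=C('c')+1=3+1=4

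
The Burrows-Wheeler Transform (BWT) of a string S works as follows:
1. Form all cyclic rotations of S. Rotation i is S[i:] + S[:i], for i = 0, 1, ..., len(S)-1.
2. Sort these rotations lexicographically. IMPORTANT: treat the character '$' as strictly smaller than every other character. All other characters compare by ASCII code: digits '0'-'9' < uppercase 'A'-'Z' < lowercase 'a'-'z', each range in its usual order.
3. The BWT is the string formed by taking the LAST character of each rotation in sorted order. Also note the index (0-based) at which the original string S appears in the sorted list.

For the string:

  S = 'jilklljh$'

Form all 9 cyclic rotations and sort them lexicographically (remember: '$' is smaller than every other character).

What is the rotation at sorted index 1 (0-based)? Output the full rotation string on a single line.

Answer: h$jilkllj

Derivation:
All 9 rotations (rotation i = S[i:]+S[:i]):
  rot[0] = jilklljh$
  rot[1] = ilklljh$j
  rot[2] = lklljh$ji
  rot[3] = klljh$jil
  rot[4] = lljh$jilk
  rot[5] = ljh$jilkl
  rot[6] = jh$jilkll
  rot[7] = h$jilkllj
  rot[8] = $jilklljh
Sorted (with $ < everything):
  sorted[0] = $jilklljh
  sorted[1] = h$jilkllj
  sorted[2] = ilklljh$j
  sorted[3] = jh$jilkll
  sorted[4] = jilklljh$
  sorted[5] = klljh$jil
  sorted[6] = ljh$jilkl
  sorted[7] = lklljh$ji
  sorted[8] = lljh$jilk
sorted[1] = h$jilkllj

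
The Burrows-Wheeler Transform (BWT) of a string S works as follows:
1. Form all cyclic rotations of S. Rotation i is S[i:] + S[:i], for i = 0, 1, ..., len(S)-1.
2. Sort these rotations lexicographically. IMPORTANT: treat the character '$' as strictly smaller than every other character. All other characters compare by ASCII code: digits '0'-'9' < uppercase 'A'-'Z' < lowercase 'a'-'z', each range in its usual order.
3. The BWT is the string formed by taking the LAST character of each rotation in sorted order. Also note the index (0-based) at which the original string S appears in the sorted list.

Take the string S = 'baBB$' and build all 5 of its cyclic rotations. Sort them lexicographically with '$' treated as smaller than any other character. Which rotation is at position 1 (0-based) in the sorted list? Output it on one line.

Answer: B$baB

Derivation:
All 5 rotations (rotation i = S[i:]+S[:i]):
  rot[0] = baBB$
  rot[1] = aBB$b
  rot[2] = BB$ba
  rot[3] = B$baB
  rot[4] = $baBB
Sorted (with $ < everything):
  sorted[0] = $baBB
  sorted[1] = B$baB
  sorted[2] = BB$ba
  sorted[3] = aBB$b
  sorted[4] = baBB$
sorted[1] = B$baB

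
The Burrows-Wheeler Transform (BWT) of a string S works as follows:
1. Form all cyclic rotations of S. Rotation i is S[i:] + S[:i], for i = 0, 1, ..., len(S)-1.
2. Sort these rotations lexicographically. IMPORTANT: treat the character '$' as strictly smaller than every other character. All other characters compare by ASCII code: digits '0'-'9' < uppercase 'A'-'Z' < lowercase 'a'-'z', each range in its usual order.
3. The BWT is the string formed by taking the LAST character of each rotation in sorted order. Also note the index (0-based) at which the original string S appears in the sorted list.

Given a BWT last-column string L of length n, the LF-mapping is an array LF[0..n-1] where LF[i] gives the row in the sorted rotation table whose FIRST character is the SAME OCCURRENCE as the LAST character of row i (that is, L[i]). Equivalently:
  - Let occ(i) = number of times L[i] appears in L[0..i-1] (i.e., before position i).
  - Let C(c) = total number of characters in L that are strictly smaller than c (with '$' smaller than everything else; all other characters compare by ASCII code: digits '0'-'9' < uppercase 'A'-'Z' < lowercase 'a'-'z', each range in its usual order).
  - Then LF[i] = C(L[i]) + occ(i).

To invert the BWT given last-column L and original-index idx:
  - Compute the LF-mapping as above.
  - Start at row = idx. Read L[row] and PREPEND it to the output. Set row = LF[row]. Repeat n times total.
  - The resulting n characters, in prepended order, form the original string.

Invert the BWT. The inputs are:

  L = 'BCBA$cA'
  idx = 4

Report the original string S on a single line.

LF mapping: 3 5 4 1 0 6 2
Walk LF starting at row 4, prepending L[row]:
  step 1: row=4, L[4]='$', prepend. Next row=LF[4]=0
  step 2: row=0, L[0]='B', prepend. Next row=LF[0]=3
  step 3: row=3, L[3]='A', prepend. Next row=LF[3]=1
  step 4: row=1, L[1]='C', prepend. Next row=LF[1]=5
  step 5: row=5, L[5]='c', prepend. Next row=LF[5]=6
  step 6: row=6, L[6]='A', prepend. Next row=LF[6]=2
  step 7: row=2, L[2]='B', prepend. Next row=LF[2]=4
Reversed output: BAcCAB$

Answer: BAcCAB$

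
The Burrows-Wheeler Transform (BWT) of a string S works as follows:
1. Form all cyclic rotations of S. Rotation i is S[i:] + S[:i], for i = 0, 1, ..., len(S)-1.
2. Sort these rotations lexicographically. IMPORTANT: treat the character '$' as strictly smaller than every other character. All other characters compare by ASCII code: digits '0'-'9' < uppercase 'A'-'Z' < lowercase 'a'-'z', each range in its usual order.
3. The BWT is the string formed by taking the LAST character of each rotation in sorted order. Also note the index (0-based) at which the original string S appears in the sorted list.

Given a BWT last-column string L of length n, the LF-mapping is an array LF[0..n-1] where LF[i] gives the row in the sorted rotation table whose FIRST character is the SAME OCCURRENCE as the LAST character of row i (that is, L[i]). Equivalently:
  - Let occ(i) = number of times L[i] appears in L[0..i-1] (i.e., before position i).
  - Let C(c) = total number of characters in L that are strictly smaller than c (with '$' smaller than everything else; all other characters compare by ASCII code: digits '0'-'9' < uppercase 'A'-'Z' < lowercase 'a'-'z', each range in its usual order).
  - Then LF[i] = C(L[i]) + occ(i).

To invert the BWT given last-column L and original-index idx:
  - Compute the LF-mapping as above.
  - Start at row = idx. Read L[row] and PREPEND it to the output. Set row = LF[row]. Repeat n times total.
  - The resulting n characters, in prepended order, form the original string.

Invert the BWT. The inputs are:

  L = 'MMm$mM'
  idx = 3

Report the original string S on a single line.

Answer: MmmMM$

Derivation:
LF mapping: 1 2 4 0 5 3
Walk LF starting at row 3, prepending L[row]:
  step 1: row=3, L[3]='$', prepend. Next row=LF[3]=0
  step 2: row=0, L[0]='M', prepend. Next row=LF[0]=1
  step 3: row=1, L[1]='M', prepend. Next row=LF[1]=2
  step 4: row=2, L[2]='m', prepend. Next row=LF[2]=4
  step 5: row=4, L[4]='m', prepend. Next row=LF[4]=5
  step 6: row=5, L[5]='M', prepend. Next row=LF[5]=3
Reversed output: MmmMM$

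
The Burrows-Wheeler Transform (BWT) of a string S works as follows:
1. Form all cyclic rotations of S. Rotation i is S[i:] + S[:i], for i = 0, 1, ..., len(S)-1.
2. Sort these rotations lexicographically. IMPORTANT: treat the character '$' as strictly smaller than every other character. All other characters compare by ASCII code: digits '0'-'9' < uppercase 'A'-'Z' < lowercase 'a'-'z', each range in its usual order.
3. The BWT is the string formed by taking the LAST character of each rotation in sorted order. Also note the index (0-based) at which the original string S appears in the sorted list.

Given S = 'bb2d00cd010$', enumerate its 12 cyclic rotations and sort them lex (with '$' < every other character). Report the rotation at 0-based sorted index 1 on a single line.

All 12 rotations (rotation i = S[i:]+S[:i]):
  rot[0] = bb2d00cd010$
  rot[1] = b2d00cd010$b
  rot[2] = 2d00cd010$bb
  rot[3] = d00cd010$bb2
  rot[4] = 00cd010$bb2d
  rot[5] = 0cd010$bb2d0
  rot[6] = cd010$bb2d00
  rot[7] = d010$bb2d00c
  rot[8] = 010$bb2d00cd
  rot[9] = 10$bb2d00cd0
  rot[10] = 0$bb2d00cd01
  rot[11] = $bb2d00cd010
Sorted (with $ < everything):
  sorted[0] = $bb2d00cd010
  sorted[1] = 0$bb2d00cd01
  sorted[2] = 00cd010$bb2d
  sorted[3] = 010$bb2d00cd
  sorted[4] = 0cd010$bb2d0
  sorted[5] = 10$bb2d00cd0
  sorted[6] = 2d00cd010$bb
  sorted[7] = b2d00cd010$b
  sorted[8] = bb2d00cd010$
  sorted[9] = cd010$bb2d00
  sorted[10] = d00cd010$bb2
  sorted[11] = d010$bb2d00c
sorted[1] = 0$bb2d00cd01

Answer: 0$bb2d00cd01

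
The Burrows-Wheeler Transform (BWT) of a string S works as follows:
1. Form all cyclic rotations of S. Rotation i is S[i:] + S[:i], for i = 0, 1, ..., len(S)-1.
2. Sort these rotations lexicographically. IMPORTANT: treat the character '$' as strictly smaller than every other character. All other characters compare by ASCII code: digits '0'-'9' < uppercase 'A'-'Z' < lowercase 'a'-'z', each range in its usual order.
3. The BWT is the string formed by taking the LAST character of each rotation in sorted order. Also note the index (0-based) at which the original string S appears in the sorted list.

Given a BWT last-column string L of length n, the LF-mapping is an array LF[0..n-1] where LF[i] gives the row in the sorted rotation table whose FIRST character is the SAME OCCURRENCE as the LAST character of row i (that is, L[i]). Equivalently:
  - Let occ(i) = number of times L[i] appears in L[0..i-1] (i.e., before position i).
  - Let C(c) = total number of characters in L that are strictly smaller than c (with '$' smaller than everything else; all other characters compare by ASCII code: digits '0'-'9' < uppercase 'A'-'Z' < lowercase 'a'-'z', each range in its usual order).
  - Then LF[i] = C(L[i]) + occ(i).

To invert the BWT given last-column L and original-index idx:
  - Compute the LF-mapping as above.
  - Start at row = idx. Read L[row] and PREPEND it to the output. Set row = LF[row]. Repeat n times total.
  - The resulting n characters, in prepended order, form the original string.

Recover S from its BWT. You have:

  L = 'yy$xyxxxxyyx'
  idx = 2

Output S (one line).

Answer: xxyxxxyyyxy$

Derivation:
LF mapping: 7 8 0 1 9 2 3 4 5 10 11 6
Walk LF starting at row 2, prepending L[row]:
  step 1: row=2, L[2]='$', prepend. Next row=LF[2]=0
  step 2: row=0, L[0]='y', prepend. Next row=LF[0]=7
  step 3: row=7, L[7]='x', prepend. Next row=LF[7]=4
  step 4: row=4, L[4]='y', prepend. Next row=LF[4]=9
  step 5: row=9, L[9]='y', prepend. Next row=LF[9]=10
  step 6: row=10, L[10]='y', prepend. Next row=LF[10]=11
  step 7: row=11, L[11]='x', prepend. Next row=LF[11]=6
  step 8: row=6, L[6]='x', prepend. Next row=LF[6]=3
  step 9: row=3, L[3]='x', prepend. Next row=LF[3]=1
  step 10: row=1, L[1]='y', prepend. Next row=LF[1]=8
  step 11: row=8, L[8]='x', prepend. Next row=LF[8]=5
  step 12: row=5, L[5]='x', prepend. Next row=LF[5]=2
Reversed output: xxyxxxyyyxy$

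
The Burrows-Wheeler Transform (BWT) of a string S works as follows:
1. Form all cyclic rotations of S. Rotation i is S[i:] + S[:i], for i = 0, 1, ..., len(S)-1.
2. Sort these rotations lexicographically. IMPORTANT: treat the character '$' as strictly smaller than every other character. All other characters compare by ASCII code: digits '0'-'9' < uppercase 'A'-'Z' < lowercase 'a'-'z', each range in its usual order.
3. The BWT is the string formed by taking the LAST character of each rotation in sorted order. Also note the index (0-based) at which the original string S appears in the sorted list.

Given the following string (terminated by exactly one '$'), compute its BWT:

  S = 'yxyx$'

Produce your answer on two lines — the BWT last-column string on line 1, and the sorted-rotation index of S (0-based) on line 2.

Answer: xyyx$
4

Derivation:
All 5 rotations (rotation i = S[i:]+S[:i]):
  rot[0] = yxyx$
  rot[1] = xyx$y
  rot[2] = yx$yx
  rot[3] = x$yxy
  rot[4] = $yxyx
Sorted (with $ < everything):
  sorted[0] = $yxyx  (last char: 'x')
  sorted[1] = x$yxy  (last char: 'y')
  sorted[2] = xyx$y  (last char: 'y')
  sorted[3] = yx$yx  (last char: 'x')
  sorted[4] = yxyx$  (last char: '$')
Last column: xyyx$
Original string S is at sorted index 4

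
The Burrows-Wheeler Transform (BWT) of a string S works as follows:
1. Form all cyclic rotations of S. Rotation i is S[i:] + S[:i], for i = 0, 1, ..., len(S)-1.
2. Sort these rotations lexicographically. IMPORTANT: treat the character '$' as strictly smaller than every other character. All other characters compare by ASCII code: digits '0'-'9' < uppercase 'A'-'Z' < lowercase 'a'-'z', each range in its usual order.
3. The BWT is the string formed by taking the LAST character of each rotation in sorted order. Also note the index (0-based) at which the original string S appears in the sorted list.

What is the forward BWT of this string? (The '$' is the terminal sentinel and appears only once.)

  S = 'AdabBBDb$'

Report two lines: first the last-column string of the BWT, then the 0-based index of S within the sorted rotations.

Answer: b$bBBdDaA
1

Derivation:
All 9 rotations (rotation i = S[i:]+S[:i]):
  rot[0] = AdabBBDb$
  rot[1] = dabBBDb$A
  rot[2] = abBBDb$Ad
  rot[3] = bBBDb$Ada
  rot[4] = BBDb$Adab
  rot[5] = BDb$AdabB
  rot[6] = Db$AdabBB
  rot[7] = b$AdabBBD
  rot[8] = $AdabBBDb
Sorted (with $ < everything):
  sorted[0] = $AdabBBDb  (last char: 'b')
  sorted[1] = AdabBBDb$  (last char: '$')
  sorted[2] = BBDb$Adab  (last char: 'b')
  sorted[3] = BDb$AdabB  (last char: 'B')
  sorted[4] = Db$AdabBB  (last char: 'B')
  sorted[5] = abBBDb$Ad  (last char: 'd')
  sorted[6] = b$AdabBBD  (last char: 'D')
  sorted[7] = bBBDb$Ada  (last char: 'a')
  sorted[8] = dabBBDb$A  (last char: 'A')
Last column: b$bBBdDaA
Original string S is at sorted index 1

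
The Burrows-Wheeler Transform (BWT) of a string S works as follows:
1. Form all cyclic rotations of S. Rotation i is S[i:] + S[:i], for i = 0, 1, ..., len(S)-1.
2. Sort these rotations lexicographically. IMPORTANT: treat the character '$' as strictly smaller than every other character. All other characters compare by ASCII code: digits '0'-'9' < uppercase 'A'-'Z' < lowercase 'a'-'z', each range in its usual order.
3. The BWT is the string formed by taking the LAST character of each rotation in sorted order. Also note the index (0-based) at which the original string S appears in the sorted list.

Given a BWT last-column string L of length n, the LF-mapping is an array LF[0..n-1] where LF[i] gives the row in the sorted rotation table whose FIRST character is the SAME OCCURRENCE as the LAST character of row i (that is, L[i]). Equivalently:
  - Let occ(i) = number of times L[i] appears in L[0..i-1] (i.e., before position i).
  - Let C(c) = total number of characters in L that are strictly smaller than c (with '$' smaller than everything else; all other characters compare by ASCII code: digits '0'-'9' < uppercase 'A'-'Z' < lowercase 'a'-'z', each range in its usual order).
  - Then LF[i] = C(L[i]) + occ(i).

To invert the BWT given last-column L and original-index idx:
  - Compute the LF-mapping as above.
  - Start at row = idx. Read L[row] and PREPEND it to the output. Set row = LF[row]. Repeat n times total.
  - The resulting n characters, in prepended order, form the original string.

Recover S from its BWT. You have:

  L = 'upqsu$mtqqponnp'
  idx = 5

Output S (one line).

LF mapping: 13 5 8 11 14 0 1 12 9 10 6 4 2 3 7
Walk LF starting at row 5, prepending L[row]:
  step 1: row=5, L[5]='$', prepend. Next row=LF[5]=0
  step 2: row=0, L[0]='u', prepend. Next row=LF[0]=13
  step 3: row=13, L[13]='n', prepend. Next row=LF[13]=3
  step 4: row=3, L[3]='s', prepend. Next row=LF[3]=11
  step 5: row=11, L[11]='o', prepend. Next row=LF[11]=4
  step 6: row=4, L[4]='u', prepend. Next row=LF[4]=14
  step 7: row=14, L[14]='p', prepend. Next row=LF[14]=7
  step 8: row=7, L[7]='t', prepend. Next row=LF[7]=12
  step 9: row=12, L[12]='n', prepend. Next row=LF[12]=2
  step 10: row=2, L[2]='q', prepend. Next row=LF[2]=8
  step 11: row=8, L[8]='q', prepend. Next row=LF[8]=9
  step 12: row=9, L[9]='q', prepend. Next row=LF[9]=10
  step 13: row=10, L[10]='p', prepend. Next row=LF[10]=6
  step 14: row=6, L[6]='m', prepend. Next row=LF[6]=1
  step 15: row=1, L[1]='p', prepend. Next row=LF[1]=5
Reversed output: pmpqqqntpuosnu$

Answer: pmpqqqntpuosnu$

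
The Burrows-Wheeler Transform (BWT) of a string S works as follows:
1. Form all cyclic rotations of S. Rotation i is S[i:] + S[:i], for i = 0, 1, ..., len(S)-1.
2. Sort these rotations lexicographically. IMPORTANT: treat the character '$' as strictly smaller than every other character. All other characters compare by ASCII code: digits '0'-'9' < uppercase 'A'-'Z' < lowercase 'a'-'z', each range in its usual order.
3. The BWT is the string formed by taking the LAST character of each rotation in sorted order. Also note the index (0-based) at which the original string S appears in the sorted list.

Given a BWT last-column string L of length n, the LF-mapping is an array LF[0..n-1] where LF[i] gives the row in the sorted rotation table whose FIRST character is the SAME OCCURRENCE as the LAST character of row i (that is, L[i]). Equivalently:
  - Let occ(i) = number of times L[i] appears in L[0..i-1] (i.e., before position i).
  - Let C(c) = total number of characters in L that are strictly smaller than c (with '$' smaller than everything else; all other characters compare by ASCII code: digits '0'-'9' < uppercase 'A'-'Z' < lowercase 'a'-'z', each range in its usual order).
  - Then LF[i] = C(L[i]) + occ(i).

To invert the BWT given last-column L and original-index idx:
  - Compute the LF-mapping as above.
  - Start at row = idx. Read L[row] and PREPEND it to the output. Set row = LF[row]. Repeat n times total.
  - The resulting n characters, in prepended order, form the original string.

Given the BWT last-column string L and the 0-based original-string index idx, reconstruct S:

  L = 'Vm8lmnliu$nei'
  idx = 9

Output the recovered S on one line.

LF mapping: 2 8 1 6 9 10 7 4 12 0 11 3 5
Walk LF starting at row 9, prepending L[row]:
  step 1: row=9, L[9]='$', prepend. Next row=LF[9]=0
  step 2: row=0, L[0]='V', prepend. Next row=LF[0]=2
  step 3: row=2, L[2]='8', prepend. Next row=LF[2]=1
  step 4: row=1, L[1]='m', prepend. Next row=LF[1]=8
  step 5: row=8, L[8]='u', prepend. Next row=LF[8]=12
  step 6: row=12, L[12]='i', prepend. Next row=LF[12]=5
  step 7: row=5, L[5]='n', prepend. Next row=LF[5]=10
  step 8: row=10, L[10]='n', prepend. Next row=LF[10]=11
  step 9: row=11, L[11]='e', prepend. Next row=LF[11]=3
  step 10: row=3, L[3]='l', prepend. Next row=LF[3]=6
  step 11: row=6, L[6]='l', prepend. Next row=LF[6]=7
  step 12: row=7, L[7]='i', prepend. Next row=LF[7]=4
  step 13: row=4, L[4]='m', prepend. Next row=LF[4]=9
Reversed output: millennium8V$

Answer: millennium8V$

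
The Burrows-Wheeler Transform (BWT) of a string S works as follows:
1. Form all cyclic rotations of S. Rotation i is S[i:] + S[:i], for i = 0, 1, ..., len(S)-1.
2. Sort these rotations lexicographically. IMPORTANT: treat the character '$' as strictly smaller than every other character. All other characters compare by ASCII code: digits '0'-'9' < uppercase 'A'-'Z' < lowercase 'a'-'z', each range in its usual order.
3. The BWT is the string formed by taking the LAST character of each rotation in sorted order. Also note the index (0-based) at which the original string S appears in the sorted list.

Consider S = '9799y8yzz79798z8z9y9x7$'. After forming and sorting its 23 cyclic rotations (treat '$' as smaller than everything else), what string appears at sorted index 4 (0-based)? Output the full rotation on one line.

Answer: 799y8yzz79798z8z9y9x7$9

Derivation:
All 23 rotations (rotation i = S[i:]+S[:i]):
  rot[0] = 9799y8yzz79798z8z9y9x7$
  rot[1] = 799y8yzz79798z8z9y9x7$9
  rot[2] = 99y8yzz79798z8z9y9x7$97
  rot[3] = 9y8yzz79798z8z9y9x7$979
  rot[4] = y8yzz79798z8z9y9x7$9799
  rot[5] = 8yzz79798z8z9y9x7$9799y
  rot[6] = yzz79798z8z9y9x7$9799y8
  rot[7] = zz79798z8z9y9x7$9799y8y
  rot[8] = z79798z8z9y9x7$9799y8yz
  rot[9] = 79798z8z9y9x7$9799y8yzz
  rot[10] = 9798z8z9y9x7$9799y8yzz7
  rot[11] = 798z8z9y9x7$9799y8yzz79
  rot[12] = 98z8z9y9x7$9799y8yzz797
  rot[13] = 8z8z9y9x7$9799y8yzz7979
  rot[14] = z8z9y9x7$9799y8yzz79798
  rot[15] = 8z9y9x7$9799y8yzz79798z
  rot[16] = z9y9x7$9799y8yzz79798z8
  rot[17] = 9y9x7$9799y8yzz79798z8z
  rot[18] = y9x7$9799y8yzz79798z8z9
  rot[19] = 9x7$9799y8yzz79798z8z9y
  rot[20] = x7$9799y8yzz79798z8z9y9
  rot[21] = 7$9799y8yzz79798z8z9y9x
  rot[22] = $9799y8yzz79798z8z9y9x7
Sorted (with $ < everything):
  sorted[0] = $9799y8yzz79798z8z9y9x7
  sorted[1] = 7$9799y8yzz79798z8z9y9x
  sorted[2] = 79798z8z9y9x7$9799y8yzz
  sorted[3] = 798z8z9y9x7$9799y8yzz79
  sorted[4] = 799y8yzz79798z8z9y9x7$9
  sorted[5] = 8yzz79798z8z9y9x7$9799y
  sorted[6] = 8z8z9y9x7$9799y8yzz7979
  sorted[7] = 8z9y9x7$9799y8yzz79798z
  sorted[8] = 9798z8z9y9x7$9799y8yzz7
  sorted[9] = 9799y8yzz79798z8z9y9x7$
  sorted[10] = 98z8z9y9x7$9799y8yzz797
  sorted[11] = 99y8yzz79798z8z9y9x7$97
  sorted[12] = 9x7$9799y8yzz79798z8z9y
  sorted[13] = 9y8yzz79798z8z9y9x7$979
  sorted[14] = 9y9x7$9799y8yzz79798z8z
  sorted[15] = x7$9799y8yzz79798z8z9y9
  sorted[16] = y8yzz79798z8z9y9x7$9799
  sorted[17] = y9x7$9799y8yzz79798z8z9
  sorted[18] = yzz79798z8z9y9x7$9799y8
  sorted[19] = z79798z8z9y9x7$9799y8yz
  sorted[20] = z8z9y9x7$9799y8yzz79798
  sorted[21] = z9y9x7$9799y8yzz79798z8
  sorted[22] = zz79798z8z9y9x7$9799y8y
sorted[4] = 799y8yzz79798z8z9y9x7$9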